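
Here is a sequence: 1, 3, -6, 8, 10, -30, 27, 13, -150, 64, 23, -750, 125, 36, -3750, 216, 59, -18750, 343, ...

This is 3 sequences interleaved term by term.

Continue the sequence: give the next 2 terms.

The terms cycle through 3 interleaved subsequences.
Track A is 1, 8, 27, 64, 125, 216, 343, which is consecutive cubes n³ from n = 1.
Track B is 3, 10, 13, 23, 36, 59, which is each term equals the sum of the previous two.
Track C is -6, -30, -150, -750, -3750, -18750, which is geometric with ratio 5.
Position 20 falls in track B as its term 7, giving 95.
Term 21 comes from track C (its 7th entry): -93750.

95, -93750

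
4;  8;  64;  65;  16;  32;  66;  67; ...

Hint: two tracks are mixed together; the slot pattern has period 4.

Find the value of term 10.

The slot pattern repeats as AABB (period 4), so there are 2 interleaved tracks.
Track A is 4, 8, 16, 32, which is geometric, ×2 each step.
Track B is 64, 65, 66, 67, which is adding 1 each time.
Position 10 falls in track A as its term 6, giving 128.

128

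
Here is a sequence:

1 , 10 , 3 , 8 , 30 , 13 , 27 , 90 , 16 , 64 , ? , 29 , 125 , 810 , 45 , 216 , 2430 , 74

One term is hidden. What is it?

270

Taking every 3rd term gives 3 separate tracks.
Track A = 1, 8, 27, 64, 125, 216: perfect cubes starting at 1³.
Track B = 10, 30, 90, ?, 810, 2430: geometric with ratio 3.
Track C = 3, 13, 16, 29, 45, 74: a Fibonacci-like recurrence a_n = a_{n-1} + a_{n-2}.
Filling track B at index 4 by its rule yields 270.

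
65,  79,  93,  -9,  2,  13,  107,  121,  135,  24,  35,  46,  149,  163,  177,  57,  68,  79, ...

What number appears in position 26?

247

The slot pattern repeats as AAABBB (period 6), so there are 2 interleaved tracks.
Subsequence A: 65, 79, 93, 107, 121, 135, 149, 163, 177 (linear: a_n = 51 + 14·n).
Subsequence B: -9, 2, 13, 24, 35, 46, 57, 68, 79 (arithmetic, step +11).
Position 26 falls in subsequence A as its term 14, giving 247.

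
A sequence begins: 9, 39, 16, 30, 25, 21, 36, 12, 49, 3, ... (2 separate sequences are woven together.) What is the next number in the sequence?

64

Taking every 2nd term gives 2 separate tracks.
Stream A: 9, 16, 25, 36, 49. The squares 3², 4², 5², ….
Stream B: 39, 30, 21, 12, 3. Arithmetic with common difference −9.
Term 11 comes from stream A (its 6th entry): 64.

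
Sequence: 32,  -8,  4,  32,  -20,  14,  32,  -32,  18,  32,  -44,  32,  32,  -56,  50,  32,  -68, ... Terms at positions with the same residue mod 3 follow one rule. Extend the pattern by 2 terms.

82, 32

The terms cycle through 3 interleaved subsequences.
Subsequence A = 32, 32, 32, 32, 32, 32: the constant sequence 32.
Subsequence B = -8, -20, -32, -44, -56, -68: linear: a_n = 4 − 12·n.
Subsequence C = 4, 14, 18, 32, 50: each term equals the sum of the previous two.
Position 18 falls in subsequence C as its term 6, giving 82.
The 19th slot belongs to subsequence A; its 7th term is 32.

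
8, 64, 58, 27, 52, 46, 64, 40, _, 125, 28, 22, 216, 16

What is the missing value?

The slot pattern repeats as ABB (period 3), so there are 2 interleaved tracks.
Subsequence A: 8, 27, 64, 125, 216. Consecutive cubes n³ from n = 2.
Subsequence B: 64, 58, 52, 46, 40, ?, 28, 22, 16. Linear: a_n = 70 − 6·n.
Filling subsequence B at index 6 by its rule yields 34.

34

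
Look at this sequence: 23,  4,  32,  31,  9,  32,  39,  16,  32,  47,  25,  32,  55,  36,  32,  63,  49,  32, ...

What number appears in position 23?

Read the sequence 3 terms at a time; column i is its own pattern.
Track A: 23, 31, 39, 47, 55, 63 (arithmetic with common difference +8).
Track B: 4, 9, 16, 25, 36, 49 (the squares 2², 3², 4², …).
Track C: 32, 32, 32, 32, 32, 32 (the constant sequence 32).
Position 23 falls in track B as its term 8, giving 81.

81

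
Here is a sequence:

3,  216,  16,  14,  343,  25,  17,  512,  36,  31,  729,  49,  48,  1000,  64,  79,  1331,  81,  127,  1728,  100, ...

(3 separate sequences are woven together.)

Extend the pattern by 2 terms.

The terms cycle through 3 interleaved subsequences.
Subsequence A is 3, 14, 17, 31, 48, 79, 127, which is Fibonacci-style (each term is the sum of the two before it).
Subsequence B is 216, 343, 512, 729, 1000, 1331, 1728, which is the cubes 6³, 7³, 8³, ….
Subsequence C is 16, 25, 36, 49, 64, 81, 100, which is perfect squares starting at 4².
Position 22 → subsequence A, term 8 = 206.
Term 23 comes from subsequence B (its 8th entry): 2197.

206, 2197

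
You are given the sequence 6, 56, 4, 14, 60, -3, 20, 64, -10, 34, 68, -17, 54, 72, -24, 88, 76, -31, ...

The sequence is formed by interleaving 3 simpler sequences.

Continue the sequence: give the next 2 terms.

142, 80

Split by position mod 3 into 3 tracks.
Subsequence A: 6, 14, 20, 34, 54, 88 (a Fibonacci-like recurrence a_n = a_{n-1} + a_{n-2}).
Subsequence B: 56, 60, 64, 68, 72, 76 (adding 4 each time).
Subsequence C: 4, -3, -10, -17, -24, -31 (arithmetic with common difference −7).
Position 19 falls in subsequence A as its term 7, giving 142.
The 20th slot belongs to subsequence B; its 7th term is 80.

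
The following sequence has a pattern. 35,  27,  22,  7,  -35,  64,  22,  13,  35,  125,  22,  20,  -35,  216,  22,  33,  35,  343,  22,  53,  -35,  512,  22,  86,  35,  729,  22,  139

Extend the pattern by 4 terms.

-35, 1000, 22, 225

Split by position mod 4 into 4 tracks.
Track A = 35, -35, 35, -35, 35, -35, 35: oscillating between 35 and -35.
Track B = 27, 64, 125, 216, 343, 512, 729: perfect cubes starting at 3³.
Track C = 22, 22, 22, 22, 22, 22, 22: the constant sequence 22.
Track D = 7, 13, 20, 33, 53, 86, 139: each term equals the sum of the previous two.
The 29th slot belongs to track A; its 8th term is -35.
The 30th slot belongs to track B; its 8th term is 1000.
Position 31 falls in track C as its term 8, giving 22.
Term 32 comes from track D (its 8th entry): 225.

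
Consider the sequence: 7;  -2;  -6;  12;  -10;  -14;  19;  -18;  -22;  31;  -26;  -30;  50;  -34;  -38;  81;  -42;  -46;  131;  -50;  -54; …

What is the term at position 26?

Reading positions in blocks of 3 reveals the pattern ABB — 2 tracks woven together.
Subsequence A: 7, 12, 19, 31, 50, 81, 131 (Fibonacci-style (each term is the sum of the two before it)).
Subsequence B: -2, -6, -10, -14, -18, -22, -26, -30, -34, -38, -42, -46, -50, -54 (linear: a_n = 2 − 4·n).
The 26th slot belongs to subsequence B; its 17th term is -66.

-66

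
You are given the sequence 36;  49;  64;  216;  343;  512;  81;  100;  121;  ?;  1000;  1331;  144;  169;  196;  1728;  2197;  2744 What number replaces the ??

Reading positions in blocks of 6 reveals the pattern AAABBB — 2 tracks woven together.
Track A: 36, 49, 64, 81, 100, 121, 144, 169, 196 — perfect squares starting at 6².
Track B: 216, 343, 512, ?, 1000, 1331, 1728, 2197, 2744 — the cubes 6³, 7³, 8³, ….
Filling track B at index 4 by its rule yields 729.

729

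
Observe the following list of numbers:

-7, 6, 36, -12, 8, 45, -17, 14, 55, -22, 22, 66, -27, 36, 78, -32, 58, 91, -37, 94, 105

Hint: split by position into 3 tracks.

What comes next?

-42

Read the sequence 3 terms at a time; column i is its own pattern.
Stream A: -7, -12, -17, -22, -27, -32, -37. Arithmetic with common difference −5.
Stream B: 6, 8, 14, 22, 36, 58, 94. A Fibonacci-like recurrence a_n = a_{n-1} + a_{n-2}.
Stream C: 36, 45, 55, 66, 78, 91, 105. The triangular numbers T_8, T_9, ….
Position 22 → stream A, term 8 = -42.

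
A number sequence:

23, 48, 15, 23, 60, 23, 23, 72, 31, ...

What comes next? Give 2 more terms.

23, 84

Taking every 3rd term gives 3 separate tracks.
Track A: 23, 23, 23. Constant 23.
Track B: 48, 60, 72. Arithmetic with common difference +12.
Track C: 15, 23, 31. Arithmetic, step +8.
Position 10 falls in track A as its term 4, giving 23.
The 11th slot belongs to track B; its 4th term is 84.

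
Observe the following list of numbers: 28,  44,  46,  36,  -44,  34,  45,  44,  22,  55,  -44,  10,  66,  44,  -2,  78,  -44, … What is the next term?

Split by position mod 3: positions 1, 4, 7, … form one track, and each other residue class forms its own.
Stream A: 28, 36, 45, 55, 66, 78 — triangular numbers n(n+1)/2 for n = 7, 8, ….
Stream B: 44, -44, 44, -44, 44, -44 — oscillating between 44 and -44.
Stream C: 46, 34, 22, 10, -2 — arithmetic, step −12.
Position 18 falls in stream C as its term 6, giving -14.

-14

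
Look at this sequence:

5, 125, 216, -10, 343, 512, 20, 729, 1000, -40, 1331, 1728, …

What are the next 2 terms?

Reading positions in blocks of 3 reveals the pattern ABB — 2 tracks woven together.
Track A: 5, -10, 20, -40. Multiplying by -2 each time.
Track B: 125, 216, 343, 512, 729, 1000, 1331, 1728. Consecutive cubes n³ from n = 5.
Position 13 → track A, term 5 = 80.
The 14th slot belongs to track B; its 9th term is 2197.

80, 2197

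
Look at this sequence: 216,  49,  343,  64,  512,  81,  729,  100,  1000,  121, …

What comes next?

Taking every 2nd term gives 2 separate tracks.
Track A: 216, 343, 512, 729, 1000 (perfect cubes starting at 6³).
Track B: 49, 64, 81, 100, 121 (the squares 7², 8², 9², …).
Position 11 → track A, term 6 = 1331.

1331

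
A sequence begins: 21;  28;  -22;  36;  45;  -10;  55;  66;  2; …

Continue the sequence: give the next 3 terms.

The slot pattern repeats as AAB (period 3), so there are 2 interleaved tracks.
Stream A is 21, 28, 36, 45, 55, 66, which is triangular numbers starting at T_6.
Stream B is -22, -10, 2, which is arithmetic with common difference +12.
Position 10 → stream A, term 7 = 78.
Position 11 falls in stream A as its term 8, giving 91.
Position 12 → stream B, term 4 = 14.

78, 91, 14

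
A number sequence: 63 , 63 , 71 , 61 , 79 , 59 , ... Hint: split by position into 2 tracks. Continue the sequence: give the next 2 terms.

87, 57

Positions 1, 3, 5, … form one subsequence and positions 2, 4, 6, … form another.
Stream A: 63, 71, 79 — arithmetic, step +8.
Stream B: 63, 61, 59 — subtracting 2 each time.
The 7th slot belongs to stream A; its 4th term is 87.
Term 8 comes from stream B (its 4th entry): 57.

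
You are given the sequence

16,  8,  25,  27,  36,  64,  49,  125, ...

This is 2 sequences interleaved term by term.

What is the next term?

The terms cycle through 2 interleaved subsequences.
Track A: 16, 25, 36, 49 (perfect squares starting at 4²).
Track B: 8, 27, 64, 125 (perfect cubes starting at 2³).
Position 9 → track A, term 5 = 64.

64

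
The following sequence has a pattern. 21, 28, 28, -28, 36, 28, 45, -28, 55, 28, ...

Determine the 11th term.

Positions 1, 3, 5, … form one subsequence and positions 2, 4, 6, … form another.
Stream A = 21, 28, 36, 45, 55: the triangular numbers T_6, T_7, ….
Stream B = 28, -28, 28, -28, 28: the oscillation 28·(−1)^(n+1).
Term 11 comes from stream A (its 6th entry): 66.

66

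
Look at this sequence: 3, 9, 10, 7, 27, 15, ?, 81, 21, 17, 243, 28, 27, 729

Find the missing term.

Read the sequence 3 terms at a time; column i is its own pattern.
Subsequence A = 3, 7, ?, 17, 27: each term equals the sum of the previous two.
Subsequence B = 9, 27, 81, 243, 729: geometric, ×3 each step.
Subsequence C = 10, 15, 21, 28: triangular numbers starting at T_4.
Filling subsequence A at index 3 by its rule yields 10.

10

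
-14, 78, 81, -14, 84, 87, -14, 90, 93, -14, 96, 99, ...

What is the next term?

-14

Reading positions in blocks of 3 reveals the pattern ABB — 2 tracks woven together.
Track A: -14, -14, -14, -14 — always -14.
Track B: 78, 81, 84, 87, 90, 93, 96, 99 — arithmetic with common difference +3.
Term 13 comes from track A (its 5th entry): -14.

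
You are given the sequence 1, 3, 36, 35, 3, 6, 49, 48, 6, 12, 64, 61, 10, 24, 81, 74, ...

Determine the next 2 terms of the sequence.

15, 48

Read the sequence 4 terms at a time; column i is its own pattern.
Stream A: 1, 3, 6, 10. Triangular numbers starting at T_1.
Stream B: 3, 6, 12, 24. A geometric progression (common ratio 2).
Stream C: 36, 49, 64, 81. The squares 6², 7², 8², ….
Stream D: 35, 48, 61, 74. Linear: a_n = 22 + 13·n.
Position 17 → stream A, term 5 = 15.
Term 18 comes from stream B (its 5th entry): 48.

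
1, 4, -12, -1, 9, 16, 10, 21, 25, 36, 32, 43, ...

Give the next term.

49

Reading positions in blocks of 4 reveals the pattern AABB — 2 tracks woven together.
Subsequence A: 1, 4, 9, 16, 25, 36 — perfect squares starting at 1².
Subsequence B: -12, -1, 10, 21, 32, 43 — arithmetic, step +11.
The 13th slot belongs to subsequence A; its 7th term is 49.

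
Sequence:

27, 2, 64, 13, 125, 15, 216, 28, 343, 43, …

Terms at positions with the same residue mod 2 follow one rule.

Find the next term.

Split by position mod 2 into 2 tracks.
Stream A: 27, 64, 125, 216, 343 — the cubes 3³, 4³, 5³, ….
Stream B: 2, 13, 15, 28, 43 — Fibonacci-style (each term is the sum of the two before it).
The 11th slot belongs to stream A; its 6th term is 512.

512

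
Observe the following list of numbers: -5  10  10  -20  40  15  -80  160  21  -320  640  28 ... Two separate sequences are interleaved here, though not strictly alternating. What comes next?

The slot pattern repeats as AAB (period 3), so there are 2 interleaved tracks.
Stream A: -5, 10, -20, 40, -80, 160, -320, 640 — multiplying by -2 each time.
Stream B: 10, 15, 21, 28 — triangular numbers starting at T_4.
The 13th slot belongs to stream A; its 9th term is -1280.

-1280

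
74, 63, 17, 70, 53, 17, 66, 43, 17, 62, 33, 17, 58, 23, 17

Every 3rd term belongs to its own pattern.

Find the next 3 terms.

The terms cycle through 3 interleaved subsequences.
Stream A: 74, 70, 66, 62, 58 (arithmetic, step −4).
Stream B: 63, 53, 43, 33, 23 (subtracting 10 each time).
Stream C: 17, 17, 17, 17, 17 (the constant sequence 17).
Term 16 comes from stream A (its 6th entry): 54.
Position 17 falls in stream B as its term 6, giving 13.
Position 18 → stream C, term 6 = 17.

54, 13, 17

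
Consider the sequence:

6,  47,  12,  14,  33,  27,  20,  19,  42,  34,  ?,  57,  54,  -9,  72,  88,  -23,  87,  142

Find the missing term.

5

Read the sequence 3 terms at a time; column i is its own pattern.
Track A: 6, 14, 20, 34, 54, 88, 142 — Fibonacci-style (each term is the sum of the two before it).
Track B: 47, 33, 19, ?, -9, -23 — arithmetic with common difference −14.
Track C: 12, 27, 42, 57, 72, 87 — linear: a_n = -3 + 15·n.
Filling track B at index 4 by its rule yields 5.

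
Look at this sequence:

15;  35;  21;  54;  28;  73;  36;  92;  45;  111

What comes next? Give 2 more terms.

The terms cycle through 2 interleaved subsequences.
Stream A: 15, 21, 28, 36, 45 (the triangular numbers T_5, T_6, …).
Stream B: 35, 54, 73, 92, 111 (adding 19 each time).
Position 11 → stream A, term 6 = 55.
Position 12 falls in stream B as its term 6, giving 130.

55, 130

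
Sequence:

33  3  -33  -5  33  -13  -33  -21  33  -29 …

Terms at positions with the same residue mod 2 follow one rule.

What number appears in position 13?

33

Split by position mod 2 into 2 tracks.
Track A: 33, -33, 33, -33, 33 — the oscillation 33·(−1)^(n+1).
Track B: 3, -5, -13, -21, -29 — arithmetic with common difference −8.
Position 13 falls in track A as its term 7, giving 33.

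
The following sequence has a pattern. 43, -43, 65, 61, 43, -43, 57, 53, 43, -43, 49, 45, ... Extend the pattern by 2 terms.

Reading positions in blocks of 4 reveals the pattern AABB — 2 tracks woven together.
Stream A: 43, -43, 43, -43, 43, -43 — oscillating between 43 and -43.
Stream B: 65, 61, 57, 53, 49, 45 — arithmetic, step −4.
The 13th slot belongs to stream A; its 7th term is 43.
The 14th slot belongs to stream A; its 8th term is -43.

43, -43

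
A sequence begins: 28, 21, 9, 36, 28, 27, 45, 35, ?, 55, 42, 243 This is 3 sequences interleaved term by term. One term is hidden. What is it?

81

Taking every 3rd term gives 3 separate tracks.
Track A: 28, 36, 45, 55 — triangular numbers n(n+1)/2 for n = 7, 8, ….
Track B: 21, 28, 35, 42 — linear: a_n = 14 + 7·n.
Track C: 9, 27, ?, 243 — powers 3^2, 3^3, 3^4, ….
Track C's pattern makes the blank 81.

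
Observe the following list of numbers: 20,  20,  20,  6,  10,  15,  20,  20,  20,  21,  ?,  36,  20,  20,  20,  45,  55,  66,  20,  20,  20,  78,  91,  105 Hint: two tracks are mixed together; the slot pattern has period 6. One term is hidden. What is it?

28

Reading positions in blocks of 6 reveals the pattern AAABBB — 2 tracks woven together.
Track A: 20, 20, 20, 20, 20, 20, 20, 20, 20, 20, 20, 20. The constant sequence 20.
Track B: 6, 10, 15, 21, ?, 36, 45, 55, 66, 78, 91, 105. The triangular numbers T_3, T_4, ….
Filling track B at index 5 by its rule yields 28.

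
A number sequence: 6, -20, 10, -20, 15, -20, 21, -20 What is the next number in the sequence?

Split by position mod 2 into 2 tracks.
Stream A is 6, 10, 15, 21, which is triangular numbers n(n+1)/2 for n = 3, 4, ….
Stream B is -20, -20, -20, -20, which is the constant sequence -20.
Position 9 falls in stream A as its term 5, giving 28.

28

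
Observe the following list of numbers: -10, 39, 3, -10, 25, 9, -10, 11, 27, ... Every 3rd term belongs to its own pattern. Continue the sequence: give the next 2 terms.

-10, -3

Read the sequence 3 terms at a time; column i is its own pattern.
Stream A: -10, -10, -10 (constant -10).
Stream B: 39, 25, 11 (linear: a_n = 53 − 14·n).
Stream C: 3, 9, 27 (powers of 3).
Position 10 → stream A, term 4 = -10.
Position 11 → stream B, term 4 = -3.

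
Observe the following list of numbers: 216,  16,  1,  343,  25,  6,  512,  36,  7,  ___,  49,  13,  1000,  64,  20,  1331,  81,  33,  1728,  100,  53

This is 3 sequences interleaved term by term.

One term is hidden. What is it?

729

Read the sequence 3 terms at a time; column i is its own pattern.
Track A: 216, 343, 512, ?, 1000, 1331, 1728. Perfect cubes starting at 6³.
Track B: 16, 25, 36, 49, 64, 81, 100. Perfect squares starting at 4².
Track C: 1, 6, 7, 13, 20, 33, 53. Fibonacci-style (each term is the sum of the two before it).
The gap is track A's term 4; the rule gives 729.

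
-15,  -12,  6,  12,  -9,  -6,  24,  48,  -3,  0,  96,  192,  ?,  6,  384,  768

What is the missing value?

Positions follow the repeating pattern AABB; grouping by letter gives 2 tracks.
Stream A: -15, -12, -9, -6, -3, 0, ?, 6 (linear: a_n = -18 + 3·n).
Stream B: 6, 12, 24, 48, 96, 192, 384, 768 (geometric, ×2 each step).
So the missing entry in stream A is 3.

3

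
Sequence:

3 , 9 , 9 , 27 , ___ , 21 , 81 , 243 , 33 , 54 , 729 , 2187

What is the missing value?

12

Positions follow the repeating pattern AABB; grouping by letter gives 2 tracks.
Subsequence A: 3, 9, ?, 21, 33, 54. A Fibonacci-like recurrence a_n = a_{n-1} + a_{n-2}.
Subsequence B: 9, 27, 81, 243, 729, 2187. Successive powers of 3.
Subsequence A's pattern makes the blank 12.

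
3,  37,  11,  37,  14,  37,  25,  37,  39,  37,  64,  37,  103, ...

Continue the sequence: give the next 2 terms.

Positions 1, 3, 5, … form one subsequence and positions 2, 4, 6, … form another.
Track A: 3, 11, 14, 25, 39, 64, 103 (Fibonacci-style (each term is the sum of the two before it)).
Track B: 37, 37, 37, 37, 37, 37 (always 37).
Position 14 falls in track B as its term 7, giving 37.
Position 15 falls in track A as its term 8, giving 167.

37, 167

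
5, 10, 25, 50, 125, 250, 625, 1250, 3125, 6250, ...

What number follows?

Odd-indexed and even-indexed terms follow separate rules.
Track A = 5, 25, 125, 625, 3125: powers of 5.
Track B = 10, 50, 250, 1250, 6250: geometric, ×5 each step.
Position 11 → track A, term 6 = 15625.

15625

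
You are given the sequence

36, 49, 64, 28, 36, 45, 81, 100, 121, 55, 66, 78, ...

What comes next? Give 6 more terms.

144, 169, 196, 91, 105, 120

Positions follow the repeating pattern AAABBB; grouping by letter gives 2 tracks.
Subsequence A is 36, 49, 64, 81, 100, 121, which is perfect squares starting at 6².
Subsequence B is 28, 36, 45, 55, 66, 78, which is triangular numbers n(n+1)/2 for n = 7, 8, ….
Term 13 comes from subsequence A (its 7th entry): 144.
Term 14 comes from subsequence A (its 8th entry): 169.
Position 15 falls in subsequence A as its term 9, giving 196.
Position 16 → subsequence B, term 7 = 91.
The 17th slot belongs to subsequence B; its 8th term is 105.
Position 18 falls in subsequence B as its term 9, giving 120.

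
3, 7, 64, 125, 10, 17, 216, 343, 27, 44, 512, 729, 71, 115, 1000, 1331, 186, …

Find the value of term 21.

487

The slot pattern repeats as AABB (period 4), so there are 2 interleaved tracks.
Subsequence A: 3, 7, 10, 17, 27, 44, 71, 115, 186 — Fibonacci-style (each term is the sum of the two before it).
Subsequence B: 64, 125, 216, 343, 512, 729, 1000, 1331 — consecutive cubes n³ from n = 4.
Term 21 comes from subsequence A (its 11th entry): 487.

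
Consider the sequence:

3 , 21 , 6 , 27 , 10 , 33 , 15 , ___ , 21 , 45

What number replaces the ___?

Odd-indexed and even-indexed terms follow separate rules.
Track A: 3, 6, 10, 15, 21 — triangular numbers starting at T_2.
Track B: 21, 27, 33, ?, 45 — linear: a_n = 15 + 6·n.
So the missing entry in track B is 39.

39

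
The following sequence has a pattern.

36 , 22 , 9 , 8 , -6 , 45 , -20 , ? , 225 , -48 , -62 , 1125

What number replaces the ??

Reading positions in blocks of 3 reveals the pattern AAB — 2 tracks woven together.
Track A: 36, 22, 8, -6, -20, ?, -48, -62 — arithmetic with common difference −14.
Track B: 9, 45, 225, 1125 — geometric with ratio 5.
The gap is track A's term 6; the rule gives -34.

-34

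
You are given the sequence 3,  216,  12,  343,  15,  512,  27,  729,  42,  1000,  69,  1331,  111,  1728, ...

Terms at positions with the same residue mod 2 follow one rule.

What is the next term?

Positions 1, 3, 5, … form one subsequence and positions 2, 4, 6, … form another.
Stream A: 3, 12, 15, 27, 42, 69, 111 — each term equals the sum of the previous two.
Stream B: 216, 343, 512, 729, 1000, 1331, 1728 — consecutive cubes n³ from n = 6.
Position 15 falls in stream A as its term 8, giving 180.

180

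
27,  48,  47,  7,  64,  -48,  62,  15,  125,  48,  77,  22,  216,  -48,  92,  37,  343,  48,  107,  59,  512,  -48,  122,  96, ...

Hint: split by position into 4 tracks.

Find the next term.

Split by position mod 4: positions 1, 5, 9, … form one track, and each other residue class forms its own.
Stream A: 27, 64, 125, 216, 343, 512 — consecutive cubes n³ from n = 3.
Stream B: 48, -48, 48, -48, 48, -48 — the oscillation 48·(−1)^(n+1).
Stream C: 47, 62, 77, 92, 107, 122 — linear: a_n = 32 + 15·n.
Stream D: 7, 15, 22, 37, 59, 96 — each term equals the sum of the previous two.
Position 25 → stream A, term 7 = 729.

729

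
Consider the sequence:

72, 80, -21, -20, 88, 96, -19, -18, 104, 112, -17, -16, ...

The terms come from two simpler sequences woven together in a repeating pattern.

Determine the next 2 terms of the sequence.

Positions follow the repeating pattern AABB; grouping by letter gives 2 tracks.
Stream A = 72, 80, 88, 96, 104, 112: adding 8 each time.
Stream B = -21, -20, -19, -18, -17, -16: arithmetic with common difference +1.
Position 13 → stream A, term 7 = 120.
Position 14 → stream A, term 8 = 128.

120, 128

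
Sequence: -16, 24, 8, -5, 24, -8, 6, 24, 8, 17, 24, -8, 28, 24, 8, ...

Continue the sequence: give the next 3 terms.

39, 24, -8

Taking every 3rd term gives 3 separate tracks.
Subsequence A: -16, -5, 6, 17, 28. Linear: a_n = -27 + 11·n.
Subsequence B: 24, 24, 24, 24, 24. Constant 24.
Subsequence C: 8, -8, 8, -8, 8. Alternating ±8.
The 16th slot belongs to subsequence A; its 6th term is 39.
Term 17 comes from subsequence B (its 6th entry): 24.
The 18th slot belongs to subsequence C; its 6th term is -8.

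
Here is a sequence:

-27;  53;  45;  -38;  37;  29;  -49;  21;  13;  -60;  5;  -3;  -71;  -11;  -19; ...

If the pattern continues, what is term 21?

Reading positions in blocks of 3 reveals the pattern ABB — 2 tracks woven together.
Track A = -27, -38, -49, -60, -71: linear: a_n = -16 − 11·n.
Track B = 53, 45, 37, 29, 21, 13, 5, -3, -11, -19: subtracting 8 each time.
The 21st slot belongs to track B; its 14th term is -51.

-51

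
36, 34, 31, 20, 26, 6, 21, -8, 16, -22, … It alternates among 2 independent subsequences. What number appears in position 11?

11

Odd-indexed and even-indexed terms follow separate rules.
Stream A: 36, 31, 26, 21, 16 — arithmetic, step −5.
Stream B: 34, 20, 6, -8, -22 — arithmetic with common difference −14.
Position 11 falls in stream A as its term 6, giving 11.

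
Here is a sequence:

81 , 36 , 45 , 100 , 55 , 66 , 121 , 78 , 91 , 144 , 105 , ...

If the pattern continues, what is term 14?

136

Positions follow the repeating pattern ABB; grouping by letter gives 2 tracks.
Track A: 81, 100, 121, 144. Consecutive squares n² from n = 9.
Track B: 36, 45, 55, 66, 78, 91, 105. Triangular numbers starting at T_8.
Position 14 falls in track B as its term 9, giving 136.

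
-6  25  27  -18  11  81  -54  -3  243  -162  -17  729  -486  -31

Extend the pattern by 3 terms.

2187, -1458, -45

Split by position mod 3: positions 1, 4, 7, … form one track, and each other residue class forms its own.
Stream A: -6, -18, -54, -162, -486 (geometric, ×3 each step).
Stream B: 25, 11, -3, -17, -31 (arithmetic, step −14).
Stream C: 27, 81, 243, 729 (powers of 3).
Term 15 comes from stream C (its 5th entry): 2187.
Position 16 → stream A, term 6 = -1458.
Position 17 → stream B, term 6 = -45.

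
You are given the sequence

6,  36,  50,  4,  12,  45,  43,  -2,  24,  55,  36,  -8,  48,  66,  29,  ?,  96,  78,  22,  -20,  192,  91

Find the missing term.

-14

Split by position mod 4: positions 1, 5, 9, … form one track, and each other residue class forms its own.
Track A: 6, 12, 24, 48, 96, 192. Geometric with ratio 2.
Track B: 36, 45, 55, 66, 78, 91. Triangular numbers n(n+1)/2 for n = 8, 9, ….
Track C: 50, 43, 36, 29, 22. Linear: a_n = 57 − 7·n.
Track D: 4, -2, -8, ?, -20. Subtracting 6 each time.
Track D's pattern makes the blank -14.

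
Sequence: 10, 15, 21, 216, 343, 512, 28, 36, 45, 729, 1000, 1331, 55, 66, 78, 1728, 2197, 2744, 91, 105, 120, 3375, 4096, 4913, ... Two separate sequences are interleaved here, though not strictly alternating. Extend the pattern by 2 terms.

136, 153

Positions follow the repeating pattern AAABBB; grouping by letter gives 2 tracks.
Subsequence A: 10, 15, 21, 28, 36, 45, 55, 66, 78, 91, 105, 120. Triangular numbers starting at T_4.
Subsequence B: 216, 343, 512, 729, 1000, 1331, 1728, 2197, 2744, 3375, 4096, 4913. Consecutive cubes n³ from n = 6.
Term 25 comes from subsequence A (its 13th entry): 136.
The 26th slot belongs to subsequence A; its 14th term is 153.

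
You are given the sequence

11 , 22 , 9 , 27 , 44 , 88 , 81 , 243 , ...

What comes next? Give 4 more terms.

Reading positions in blocks of 4 reveals the pattern AABB — 2 tracks woven together.
Track A is 11, 22, 44, 88, which is geometric, ×2 each step.
Track B is 9, 27, 81, 243, which is powers of 3.
Position 9 falls in track A as its term 5, giving 176.
Position 10 falls in track A as its term 6, giving 352.
Term 11 comes from track B (its 5th entry): 729.
Position 12 falls in track B as its term 6, giving 2187.

176, 352, 729, 2187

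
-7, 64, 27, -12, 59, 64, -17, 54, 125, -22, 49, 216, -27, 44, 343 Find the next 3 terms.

Read the sequence 3 terms at a time; column i is its own pattern.
Subsequence A is -7, -12, -17, -22, -27, which is arithmetic with common difference −5.
Subsequence B is 64, 59, 54, 49, 44, which is subtracting 5 each time.
Subsequence C is 27, 64, 125, 216, 343, which is the cubes 3³, 4³, 5³, ….
Position 16 → subsequence A, term 6 = -32.
Position 17 → subsequence B, term 6 = 39.
Term 18 comes from subsequence C (its 6th entry): 512.

-32, 39, 512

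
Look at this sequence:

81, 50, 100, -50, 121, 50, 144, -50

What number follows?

169

Positions 1, 3, 5, … form one subsequence and positions 2, 4, 6, … form another.
Track A: 81, 100, 121, 144 (the squares 9², 10², 11², …).
Track B: 50, -50, 50, -50 (oscillating between 50 and -50).
Position 9 falls in track A as its term 5, giving 169.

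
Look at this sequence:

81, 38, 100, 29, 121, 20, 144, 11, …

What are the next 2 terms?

Positions 1, 3, 5, … form one subsequence and positions 2, 4, 6, … form another.
Track A = 81, 100, 121, 144: the squares 9², 10², 11², ….
Track B = 38, 29, 20, 11: subtracting 9 each time.
Position 9 → track A, term 5 = 169.
The 10th slot belongs to track B; its 5th term is 2.

169, 2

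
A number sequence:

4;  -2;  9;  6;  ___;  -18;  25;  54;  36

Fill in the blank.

16

Split by position mod 2 into 2 tracks.
Stream A: 4, 9, ?, 25, 36. Consecutive squares n² from n = 2.
Stream B: -2, 6, -18, 54. Geometric with ratio -3.
The gap is stream A's term 3; the rule gives 16.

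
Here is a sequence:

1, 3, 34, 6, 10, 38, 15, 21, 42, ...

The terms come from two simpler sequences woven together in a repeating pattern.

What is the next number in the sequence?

Positions follow the repeating pattern AAB; grouping by letter gives 2 tracks.
Subsequence A: 1, 3, 6, 10, 15, 21. Triangular numbers n(n+1)/2 for n = 1, 2, ….
Subsequence B: 34, 38, 42. Adding 4 each time.
Position 10 falls in subsequence A as its term 7, giving 28.

28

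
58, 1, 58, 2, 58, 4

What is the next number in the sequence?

58

Odd-indexed and even-indexed terms follow separate rules.
Track A is 58, 58, 58, which is the constant sequence 58.
Track B is 1, 2, 4, which is powers of 2.
Term 7 comes from track A (its 4th entry): 58.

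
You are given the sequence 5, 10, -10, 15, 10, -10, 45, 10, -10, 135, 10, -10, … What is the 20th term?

The slot pattern repeats as ABB (period 3), so there are 2 interleaved tracks.
Track A = 5, 15, 45, 135: a geometric progression (common ratio 3).
Track B = 10, -10, 10, -10, 10, -10, 10, -10: oscillating between 10 and -10.
The 20th slot belongs to track B; its 13th term is 10.

10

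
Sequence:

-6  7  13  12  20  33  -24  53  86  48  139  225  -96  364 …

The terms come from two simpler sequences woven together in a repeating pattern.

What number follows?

589

The slot pattern repeats as ABB (period 3), so there are 2 interleaved tracks.
Track A: -6, 12, -24, 48, -96 — a geometric progression (common ratio -2).
Track B: 7, 13, 20, 33, 53, 86, 139, 225, 364 — each term equals the sum of the previous two.
Position 15 falls in track B as its term 10, giving 589.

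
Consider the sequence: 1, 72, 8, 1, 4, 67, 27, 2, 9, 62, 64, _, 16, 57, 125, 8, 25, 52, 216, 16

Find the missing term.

Taking every 4th term gives 4 separate tracks.
Track A: 1, 4, 9, 16, 25. Perfect squares starting at 1².
Track B: 72, 67, 62, 57, 52. Linear: a_n = 77 − 5·n.
Track C: 8, 27, 64, 125, 216. The cubes 2³, 3³, 4³, ….
Track D: 1, 2, ?, 8, 16. Multiplying by 2 each time.
Track D's pattern makes the blank 4.

4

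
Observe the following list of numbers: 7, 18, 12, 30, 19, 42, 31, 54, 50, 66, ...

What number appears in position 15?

Positions 1, 3, 5, … form one subsequence and positions 2, 4, 6, … form another.
Track A: 7, 12, 19, 31, 50 (a Fibonacci-like recurrence a_n = a_{n-1} + a_{n-2}).
Track B: 18, 30, 42, 54, 66 (adding 12 each time).
Position 15 → track A, term 8 = 212.

212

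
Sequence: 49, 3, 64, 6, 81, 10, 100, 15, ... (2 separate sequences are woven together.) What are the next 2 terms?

121, 21

The terms cycle through 2 interleaved subsequences.
Track A is 49, 64, 81, 100, which is consecutive squares n² from n = 7.
Track B is 3, 6, 10, 15, which is triangular numbers n(n+1)/2 for n = 2, 3, ….
Position 9 → track A, term 5 = 121.
Position 10 falls in track B as its term 5, giving 21.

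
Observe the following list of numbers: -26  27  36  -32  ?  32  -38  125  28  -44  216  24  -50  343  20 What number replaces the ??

Taking every 3rd term gives 3 separate tracks.
Stream A: -26, -32, -38, -44, -50. Linear: a_n = -20 − 6·n.
Stream B: 27, ?, 125, 216, 343. The cubes 3³, 4³, 5³, ….
Stream C: 36, 32, 28, 24, 20. Arithmetic, step −4.
Filling stream B at index 2 by its rule yields 64.

64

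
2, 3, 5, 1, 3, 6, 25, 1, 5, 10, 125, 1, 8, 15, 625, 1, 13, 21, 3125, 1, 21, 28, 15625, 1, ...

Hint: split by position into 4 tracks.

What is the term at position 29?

Read the sequence 4 terms at a time; column i is its own pattern.
Subsequence A = 2, 3, 5, 8, 13, 21: Fibonacci-style (each term is the sum of the two before it).
Subsequence B = 3, 6, 10, 15, 21, 28: triangular numbers starting at T_2.
Subsequence C = 5, 25, 125, 625, 3125, 15625: powers 5^1, 5^2, 5^3, ….
Subsequence D = 1, 1, 1, 1, 1, 1: constant 1.
Position 29 → subsequence A, term 8 = 55.

55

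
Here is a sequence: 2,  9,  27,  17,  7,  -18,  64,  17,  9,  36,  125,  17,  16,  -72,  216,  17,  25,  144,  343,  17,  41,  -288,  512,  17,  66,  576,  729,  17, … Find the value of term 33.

Split by position mod 4: positions 1, 5, 9, … form one track, and each other residue class forms its own.
Stream A: 2, 7, 9, 16, 25, 41, 66 — a Fibonacci-like recurrence a_n = a_{n-1} + a_{n-2}.
Stream B: 9, -18, 36, -72, 144, -288, 576 — geometric with ratio -2.
Stream C: 27, 64, 125, 216, 343, 512, 729 — the cubes 3³, 4³, 5³, ….
Stream D: 17, 17, 17, 17, 17, 17, 17 — the constant sequence 17.
The 33rd slot belongs to stream A; its 9th term is 173.

173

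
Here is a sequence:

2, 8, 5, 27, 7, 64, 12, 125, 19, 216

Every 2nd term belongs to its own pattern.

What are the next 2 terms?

31, 343

Positions 1, 3, 5, … form one subsequence and positions 2, 4, 6, … form another.
Track A: 2, 5, 7, 12, 19 — a Fibonacci-like recurrence a_n = a_{n-1} + a_{n-2}.
Track B: 8, 27, 64, 125, 216 — the cubes 2³, 3³, 4³, ….
Term 11 comes from track A (its 6th entry): 31.
Position 12 falls in track B as its term 6, giving 343.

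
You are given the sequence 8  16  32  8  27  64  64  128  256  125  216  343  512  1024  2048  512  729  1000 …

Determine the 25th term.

32768

The slot pattern repeats as AAABBB (period 6), so there are 2 interleaved tracks.
Track A: 8, 16, 32, 64, 128, 256, 512, 1024, 2048 — powers 2^3, 2^4, 2^5, ….
Track B: 8, 27, 64, 125, 216, 343, 512, 729, 1000 — the cubes 2³, 3³, 4³, ….
Position 25 → track A, term 13 = 32768.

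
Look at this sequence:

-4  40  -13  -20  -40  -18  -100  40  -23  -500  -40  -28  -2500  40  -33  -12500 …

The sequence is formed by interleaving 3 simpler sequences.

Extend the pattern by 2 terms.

The terms cycle through 3 interleaved subsequences.
Track A: -4, -20, -100, -500, -2500, -12500 — multiplying by 5 each time.
Track B: 40, -40, 40, -40, 40 — the oscillation 40·(−1)^(n+1).
Track C: -13, -18, -23, -28, -33 — linear: a_n = -8 − 5·n.
Term 17 comes from track B (its 6th entry): -40.
Term 18 comes from track C (its 6th entry): -38.

-40, -38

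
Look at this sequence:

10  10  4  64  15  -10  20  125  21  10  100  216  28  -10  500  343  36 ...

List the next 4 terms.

Taking every 4th term gives 4 separate tracks.
Track A = 10, 15, 21, 28, 36: the triangular numbers T_4, T_5, ….
Track B = 10, -10, 10, -10: oscillating between 10 and -10.
Track C = 4, 20, 100, 500: a geometric progression (common ratio 5).
Track D = 64, 125, 216, 343: consecutive cubes n³ from n = 4.
Position 18 → track B, term 5 = 10.
The 19th slot belongs to track C; its 5th term is 2500.
Position 20 → track D, term 5 = 512.
Position 21 → track A, term 6 = 45.

10, 2500, 512, 45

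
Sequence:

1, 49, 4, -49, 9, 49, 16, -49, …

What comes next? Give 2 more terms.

Odd-indexed and even-indexed terms follow separate rules.
Track A: 1, 4, 9, 16 (the squares 1², 2², 3², …).
Track B: 49, -49, 49, -49 (oscillating between 49 and -49).
The 9th slot belongs to track A; its 5th term is 25.
Position 10 → track B, term 5 = 49.

25, 49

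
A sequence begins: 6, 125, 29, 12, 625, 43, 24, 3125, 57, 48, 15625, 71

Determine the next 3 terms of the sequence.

96, 78125, 85

Split by position mod 3: positions 1, 4, 7, … form one track, and each other residue class forms its own.
Track A = 6, 12, 24, 48: geometric with ratio 2.
Track B = 125, 625, 3125, 15625: powers of 5.
Track C = 29, 43, 57, 71: arithmetic, step +14.
Term 13 comes from track A (its 5th entry): 96.
The 14th slot belongs to track B; its 5th term is 78125.
Position 15 → track C, term 5 = 85.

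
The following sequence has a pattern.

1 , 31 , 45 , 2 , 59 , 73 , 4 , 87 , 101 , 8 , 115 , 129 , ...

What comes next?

The slot pattern repeats as ABB (period 3), so there are 2 interleaved tracks.
Track A: 1, 2, 4, 8. Successive powers of 2.
Track B: 31, 45, 59, 73, 87, 101, 115, 129. Arithmetic, step +14.
Position 13 → track A, term 5 = 16.

16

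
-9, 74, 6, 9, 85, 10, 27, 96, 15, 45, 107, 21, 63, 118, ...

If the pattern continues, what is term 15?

Split by position mod 3: positions 1, 4, 7, … form one track, and each other residue class forms its own.
Stream A = -9, 9, 27, 45, 63: adding 18 each time.
Stream B = 74, 85, 96, 107, 118: arithmetic with common difference +11.
Stream C = 6, 10, 15, 21: triangular numbers starting at T_3.
Position 15 → stream C, term 5 = 28.

28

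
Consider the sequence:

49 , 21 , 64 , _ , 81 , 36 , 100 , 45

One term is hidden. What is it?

28

Positions 1, 3, 5, … form one subsequence and positions 2, 4, 6, … form another.
Track A = 49, 64, 81, 100: the squares 7², 8², 9², ….
Track B = 21, ?, 36, 45: triangular numbers n(n+1)/2 for n = 6, 7, ….
Track B's pattern makes the blank 28.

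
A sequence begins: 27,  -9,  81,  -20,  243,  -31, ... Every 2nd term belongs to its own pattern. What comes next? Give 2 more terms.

The terms cycle through 2 interleaved subsequences.
Subsequence A: 27, 81, 243 — powers 3^3, 3^4, 3^5, ….
Subsequence B: -9, -20, -31 — arithmetic with common difference −11.
Term 7 comes from subsequence A (its 4th entry): 729.
Position 8 → subsequence B, term 4 = -42.

729, -42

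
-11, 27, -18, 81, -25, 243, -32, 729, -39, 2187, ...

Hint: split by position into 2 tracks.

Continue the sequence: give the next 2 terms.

-46, 6561

Positions 1, 3, 5, … form one subsequence and positions 2, 4, 6, … form another.
Stream A: -11, -18, -25, -32, -39 (arithmetic with common difference −7).
Stream B: 27, 81, 243, 729, 2187 (successive powers of 3).
The 11th slot belongs to stream A; its 6th term is -46.
Position 12 falls in stream B as its term 6, giving 6561.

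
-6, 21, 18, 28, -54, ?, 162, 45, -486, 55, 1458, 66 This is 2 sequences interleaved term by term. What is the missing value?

36

Split by position mod 2 into 2 tracks.
Track A: -6, 18, -54, 162, -486, 1458 — a geometric progression (common ratio -3).
Track B: 21, 28, ?, 45, 55, 66 — triangular numbers starting at T_6.
Filling track B at index 3 by its rule yields 36.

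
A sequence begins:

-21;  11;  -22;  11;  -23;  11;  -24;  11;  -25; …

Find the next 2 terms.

11, -26

Taking every 2nd term gives 2 separate tracks.
Track A: -21, -22, -23, -24, -25 (subtracting 1 each time).
Track B: 11, 11, 11, 11 (constant 11).
The 10th slot belongs to track B; its 5th term is 11.
The 11th slot belongs to track A; its 6th term is -26.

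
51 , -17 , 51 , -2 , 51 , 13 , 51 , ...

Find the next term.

28

Split by position mod 2 into 2 tracks.
Subsequence A = 51, 51, 51, 51: constant 51.
Subsequence B = -17, -2, 13: adding 15 each time.
Position 8 → subsequence B, term 4 = 28.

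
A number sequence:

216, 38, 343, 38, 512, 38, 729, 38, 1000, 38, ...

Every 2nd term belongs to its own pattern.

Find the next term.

1331

The terms cycle through 2 interleaved subsequences.
Track A = 216, 343, 512, 729, 1000: consecutive cubes n³ from n = 6.
Track B = 38, 38, 38, 38, 38: always 38.
Position 11 → track A, term 6 = 1331.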